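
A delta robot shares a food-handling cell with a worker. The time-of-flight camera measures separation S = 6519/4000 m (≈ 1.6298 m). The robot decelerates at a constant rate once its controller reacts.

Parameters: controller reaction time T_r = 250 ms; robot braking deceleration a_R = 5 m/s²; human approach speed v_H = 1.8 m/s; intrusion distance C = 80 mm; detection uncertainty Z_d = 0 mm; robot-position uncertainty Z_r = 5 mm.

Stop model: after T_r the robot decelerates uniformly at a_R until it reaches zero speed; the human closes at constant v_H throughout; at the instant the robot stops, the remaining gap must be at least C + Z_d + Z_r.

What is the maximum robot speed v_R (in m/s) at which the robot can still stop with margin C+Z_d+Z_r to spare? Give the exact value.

at the boundary: (1/10)·v² + (61/100)·v + (-4379/4000) = 0
  disc = (61/100)² − 4·(1/10)·(-4379/4000) = 81/100 ; √disc = 9/10
  v_R = (−(61/100) + 9/10) / (2·(1/10)) = 29/20 m/s
check:
braking lasts T_s = (29/20)/5 = 0.2900 s
robot in T_r: 1.4500·0.2500 = 0.3625 m
robot covers 1.4500·0.2900 − ½·5.0000·0.2900² = 0.2102 m while stopping
person approaches 1.8000·(0.2500+0.2900) = 0.9720 m
margins: 0.0800+0.0000+0.0050 = 0.0850 m
sum ≈ 0.3625+0.2102+0.9720+0.0850 ≈ 1.6298 m = S ✓

v_R_max = 29/20 m/s = 1.4500 m/s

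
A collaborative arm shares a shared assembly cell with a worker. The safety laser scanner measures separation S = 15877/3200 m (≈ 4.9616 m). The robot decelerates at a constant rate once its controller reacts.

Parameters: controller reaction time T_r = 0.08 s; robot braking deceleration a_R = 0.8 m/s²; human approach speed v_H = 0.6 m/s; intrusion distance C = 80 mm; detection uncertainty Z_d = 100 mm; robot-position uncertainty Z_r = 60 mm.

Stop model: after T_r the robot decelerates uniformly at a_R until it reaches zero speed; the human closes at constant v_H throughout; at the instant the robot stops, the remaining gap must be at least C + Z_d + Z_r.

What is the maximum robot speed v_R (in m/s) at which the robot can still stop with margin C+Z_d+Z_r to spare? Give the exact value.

at the boundary: (5/8)·v² + (83/100)·v + (-74777/16000) = 0
  disc = (83/100)² − 4·(5/8)·(-74777/16000) = 1979649/160000 ; √disc = 1407/400
  v_R = (−(83/100) + 1407/400) / (2·(5/8)) = 43/20 m/s
check:
T_s = v_R/a_R = (43/20)/(4/5) = 2.6875 s
robot covers v_R·T_r = 2.1500·0.0800 = 0.1720 m before braking
robot covers 2.1500·2.6875 − ½·0.8000·2.6875² = 2.8891 m while stopping
person approaches 0.6000·(0.0800+2.6875) = 1.6605 m
residual clearance needed = 0.0800+0.1000+0.0600 = 0.2400 m
sum ≈ 0.1720+2.8891+1.6605+0.2400 ≈ 4.9616 m = S ✓

v_R_max = 43/20 m/s = 2.1500 m/s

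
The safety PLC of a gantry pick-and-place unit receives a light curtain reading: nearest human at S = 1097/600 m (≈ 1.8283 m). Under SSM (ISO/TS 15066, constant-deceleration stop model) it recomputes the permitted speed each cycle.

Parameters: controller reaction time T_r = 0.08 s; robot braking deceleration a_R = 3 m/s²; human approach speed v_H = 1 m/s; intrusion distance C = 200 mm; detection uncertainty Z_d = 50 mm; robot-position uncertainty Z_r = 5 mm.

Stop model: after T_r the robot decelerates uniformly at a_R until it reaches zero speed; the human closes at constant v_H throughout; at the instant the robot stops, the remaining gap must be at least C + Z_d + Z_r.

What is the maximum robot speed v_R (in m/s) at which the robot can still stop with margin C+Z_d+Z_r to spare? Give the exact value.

v_R_max = 2 m/s = 2.0000 m/s

at the boundary: (1/6)·v² + (31/75)·v + (-112/75) = 0
  disc = (31/75)² − 4·(1/6)·(-112/75) = 729/625 ; √disc = 27/25
  v_R = (−(31/75) + 27/25) / (2·(1/6)) = 2 m/s
check:
braking lasts T_s = 2/3 = 0.6667 s
robot in T_r: 2.0000·0.0800 = 0.1600 m
robot under decel: 2.0000²/(2·3.0000) = 0.6667 m
human closes 1.0000·0.7467 = 0.7467 m
C+Z_d+Z_r = 0.2000+0.0500+0.0050 = 0.2550 m
sum ≈ 0.1600+0.6667+0.7467+0.2550 ≈ 1.8283 m = S ✓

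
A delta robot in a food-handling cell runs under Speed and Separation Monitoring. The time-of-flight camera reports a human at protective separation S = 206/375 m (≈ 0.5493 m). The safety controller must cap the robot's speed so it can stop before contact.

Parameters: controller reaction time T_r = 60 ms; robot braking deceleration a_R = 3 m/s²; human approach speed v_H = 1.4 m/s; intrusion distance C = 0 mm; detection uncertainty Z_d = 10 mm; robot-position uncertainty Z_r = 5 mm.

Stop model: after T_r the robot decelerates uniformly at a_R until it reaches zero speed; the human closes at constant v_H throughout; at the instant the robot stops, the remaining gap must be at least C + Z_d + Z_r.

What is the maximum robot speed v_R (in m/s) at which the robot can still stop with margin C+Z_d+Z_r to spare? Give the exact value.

at the boundary: (1/6)·v² + (79/150)·v + (-1351/3000) = 0
  disc = (79/150)² − 4·(1/6)·(-1351/3000) = 361/625 ; √disc = 19/25
  v_R = (−(79/150) + 19/25) / (2·(1/6)) = 7/10 m/s
check:
stop time T_s = (7/10)/3 = 0.2333 s
robot covers v_R·T_r = 0.7000·0.0600 = 0.0420 m before braking
robot covers 0.7000·0.2333 − ½·3.0000·0.2333² = 0.0817 m while stopping
person approaches 1.4000·(0.0600+0.2333) = 0.4107 m
margins: 0.0000+0.0100+0.0050 = 0.0150 m
sum ≈ 0.0420+0.0817+0.4107+0.0150 ≈ 0.5493 m = S ✓

v_R_max = 7/10 m/s = 0.7000 m/s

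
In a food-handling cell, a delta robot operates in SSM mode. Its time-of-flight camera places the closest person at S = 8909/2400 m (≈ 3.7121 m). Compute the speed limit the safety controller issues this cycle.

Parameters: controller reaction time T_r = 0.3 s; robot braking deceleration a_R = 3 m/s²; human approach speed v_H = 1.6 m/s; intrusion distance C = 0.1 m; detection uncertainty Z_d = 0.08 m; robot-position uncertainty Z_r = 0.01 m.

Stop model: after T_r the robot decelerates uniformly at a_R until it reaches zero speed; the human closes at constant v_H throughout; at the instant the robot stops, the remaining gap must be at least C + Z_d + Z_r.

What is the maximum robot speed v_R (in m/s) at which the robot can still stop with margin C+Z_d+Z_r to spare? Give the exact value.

v_R_max = 49/20 m/s = 2.4500 m/s

quadratic (1/6)·v² + (5/6)·v + (-7301/2400) = 0
  disc = (5/6)² − 4·(1/6)·(-7301/2400) = 1089/400 ; √disc = 33/20
  v_R = (−(5/6) + 33/20) / (2·(1/6)) = 49/20 m/s
check:
T_s = v_R/a_R = (49/20)/3 = 0.8167 s
robot in T_r: 2.4500·0.3000 = 0.7350 m
robot covers 2.4500·0.8167 − ½·3.0000·0.8167² = 1.0004 m while stopping
person approaches 1.6000·(0.3000+0.8167) = 1.7867 m
margins: 0.1000+0.0800+0.0100 = 0.1900 m
sum ≈ 0.7350+1.0004+1.7867+0.1900 ≈ 3.7121 m = S ✓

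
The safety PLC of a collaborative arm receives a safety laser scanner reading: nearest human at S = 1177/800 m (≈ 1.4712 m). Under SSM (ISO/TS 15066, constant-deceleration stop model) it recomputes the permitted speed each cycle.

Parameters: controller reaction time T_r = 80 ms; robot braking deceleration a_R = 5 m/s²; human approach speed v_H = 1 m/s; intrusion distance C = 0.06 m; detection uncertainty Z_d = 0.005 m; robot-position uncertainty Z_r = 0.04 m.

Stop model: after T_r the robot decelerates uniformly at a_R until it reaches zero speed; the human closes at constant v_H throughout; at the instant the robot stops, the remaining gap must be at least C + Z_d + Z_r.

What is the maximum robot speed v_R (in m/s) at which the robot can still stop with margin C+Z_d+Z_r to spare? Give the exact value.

v_R_max = 49/20 m/s = 2.4500 m/s

quadratic (1/10)·v² + (7/25)·v + (-1029/800) = 0
  disc = (7/25)² − 4·(1/10)·(-1029/800) = 5929/10000 ; √disc = 77/100
  v_R = (−(7/25) + 77/100) / (2·(1/10)) = 49/20 m/s
check:
stop time T_s = (49/20)/5 = 0.4900 s
robot in T_r: 2.4500·0.0800 = 0.1960 m
robot under decel: 2.4500²/(2·5.0000) = 0.6002 m
human closes 1.0000·0.5700 = 0.5700 m
C+Z_d+Z_r = 0.0600+0.0050+0.0400 = 0.1050 m
sum ≈ 0.1960+0.6002+0.5700+0.1050 ≈ 1.4712 m = S ✓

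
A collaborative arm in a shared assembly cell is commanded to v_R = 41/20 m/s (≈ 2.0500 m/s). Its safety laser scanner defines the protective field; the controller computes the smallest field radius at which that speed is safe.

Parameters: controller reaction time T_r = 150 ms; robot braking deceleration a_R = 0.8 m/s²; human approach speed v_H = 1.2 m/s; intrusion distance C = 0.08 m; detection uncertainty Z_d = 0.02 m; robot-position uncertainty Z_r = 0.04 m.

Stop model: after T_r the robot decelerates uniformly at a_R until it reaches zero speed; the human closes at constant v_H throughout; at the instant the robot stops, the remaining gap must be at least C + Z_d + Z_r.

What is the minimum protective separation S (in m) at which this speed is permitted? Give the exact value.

stop time T_s = (41/20)/(4/5) = 2.5625 s
robot covers v_R·T_r = 2.0500·0.1500 = 0.3075 m before braking
robot covers 2.0500·2.5625 − ½·0.8000·2.5625² = 2.6266 m while stopping
human over T_r+T_s: 1.2000·(0.1500+2.5625) = 3.2550 m
margins: 0.0800+0.0200+0.0400 = 0.1400 m
S_min ≈ 0.3075+2.6266+3.2550+0.1400  ⇒  S_min = 20253/3200 m

S_min = 20253/3200 m = 6.3291 m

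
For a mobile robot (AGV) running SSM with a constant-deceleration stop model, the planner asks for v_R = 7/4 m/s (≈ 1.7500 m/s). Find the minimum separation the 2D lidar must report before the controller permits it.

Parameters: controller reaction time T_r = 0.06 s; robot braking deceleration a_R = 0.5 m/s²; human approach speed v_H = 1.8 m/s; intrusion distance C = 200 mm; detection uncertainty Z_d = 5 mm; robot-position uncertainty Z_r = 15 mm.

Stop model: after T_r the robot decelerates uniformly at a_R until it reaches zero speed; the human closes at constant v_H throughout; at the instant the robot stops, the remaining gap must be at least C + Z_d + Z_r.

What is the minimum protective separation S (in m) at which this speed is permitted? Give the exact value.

S_min = 19591/2000 m = 9.7955 m

stop time T_s = (7/4)/(1/2) = 3.5000 s
robot covers v_R·T_r = 1.7500·0.0600 = 0.1050 m before braking
braking distance = 1.7500²/(2·0.5000) = 3.0625 m
human closes 1.8000·3.5600 = 6.4080 m
margins: 0.2000+0.0050+0.0150 = 0.2200 m
S_min ≈ 0.1050+3.0625+6.4080+0.2200  ⇒  S_min = 19591/2000 m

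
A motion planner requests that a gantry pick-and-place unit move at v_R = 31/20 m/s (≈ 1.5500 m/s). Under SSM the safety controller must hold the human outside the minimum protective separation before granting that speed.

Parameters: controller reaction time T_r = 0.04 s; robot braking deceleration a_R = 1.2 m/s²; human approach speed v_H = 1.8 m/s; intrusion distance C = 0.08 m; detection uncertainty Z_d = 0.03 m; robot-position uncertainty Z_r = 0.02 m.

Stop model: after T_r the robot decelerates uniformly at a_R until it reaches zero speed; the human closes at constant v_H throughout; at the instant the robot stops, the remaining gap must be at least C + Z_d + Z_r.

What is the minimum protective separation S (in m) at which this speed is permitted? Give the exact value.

braking lasts T_s = (31/20)/(6/5) = 1.2917 s
robot covers v_R·T_r = 1.5500·0.0400 = 0.0620 m before braking
robot under decel: 1.5500²/(2·1.2000) = 1.0010 m
human over T_r+T_s: 1.8000·(0.0400+1.2917) = 2.3970 m
margins: 0.0800+0.0300+0.0200 = 0.1300 m
S_min ≈ 0.0620+1.0010+2.3970+0.1300  ⇒  S_min = 86161/24000 m

S_min = 86161/24000 m = 3.5900 m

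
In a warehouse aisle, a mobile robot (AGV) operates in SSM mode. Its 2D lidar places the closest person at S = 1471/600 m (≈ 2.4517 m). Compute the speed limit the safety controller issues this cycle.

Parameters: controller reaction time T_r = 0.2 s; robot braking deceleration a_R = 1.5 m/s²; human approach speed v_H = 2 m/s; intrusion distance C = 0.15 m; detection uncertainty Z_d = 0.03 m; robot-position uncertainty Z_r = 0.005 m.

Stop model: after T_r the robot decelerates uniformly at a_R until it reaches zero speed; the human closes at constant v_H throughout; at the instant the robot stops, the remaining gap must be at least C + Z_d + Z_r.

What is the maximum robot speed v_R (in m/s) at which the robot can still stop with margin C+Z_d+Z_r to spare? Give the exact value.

quadratic (1/3)·v² + (23/15)·v + (-28/15) = 0
  disc = (23/15)² − 4·(1/3)·(-28/15) = 121/25 ; √disc = 11/5
  v_R = (−(23/15) + 11/5) / (2·(1/3)) = 1 m/s
check:
braking lasts T_s = 1/(3/2) = 0.6667 s
reaction-phase robot travel = 1.0000·0.2000 = 0.2000 m
robot covers 1.0000·0.6667 − ½·1.5000·0.6667² = 0.3333 m while stopping
human closes 2.0000·0.8667 = 1.7333 m
C+Z_d+Z_r = 0.1500+0.0300+0.0050 = 0.1850 m
sum ≈ 0.2000+0.3333+1.7333+0.1850 ≈ 2.4517 m = S ✓

v_R_max = 1 m/s = 1.0000 m/s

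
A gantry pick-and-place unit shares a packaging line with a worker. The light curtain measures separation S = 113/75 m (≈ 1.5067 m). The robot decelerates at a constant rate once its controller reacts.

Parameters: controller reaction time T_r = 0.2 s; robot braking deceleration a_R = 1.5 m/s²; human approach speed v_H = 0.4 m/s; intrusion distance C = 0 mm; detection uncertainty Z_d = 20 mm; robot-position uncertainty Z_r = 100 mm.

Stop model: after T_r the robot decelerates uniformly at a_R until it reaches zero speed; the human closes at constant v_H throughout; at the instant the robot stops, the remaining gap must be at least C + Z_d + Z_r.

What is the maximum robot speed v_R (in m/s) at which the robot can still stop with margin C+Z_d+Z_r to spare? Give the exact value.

v_R_max = 7/5 m/s = 1.4000 m/s

quadratic (1/3)·v² + (7/15)·v + (-98/75) = 0
  disc = (7/15)² − 4·(1/3)·(-98/75) = 49/25 ; √disc = 7/5
  v_R = (−(7/15) + 7/5) / (2·(1/3)) = 7/5 m/s
check:
T_s = v_R/a_R = (7/5)/(3/2) = 0.9333 s
robot covers v_R·T_r = 1.4000·0.2000 = 0.2800 m before braking
braking distance = 1.4000²/(2·1.5000) = 0.6533 m
human over T_r+T_s: 0.4000·(0.2000+0.9333) = 0.4533 m
residual clearance needed = 0.0000+0.0200+0.1000 = 0.1200 m
sum ≈ 0.2800+0.6533+0.4533+0.1200 ≈ 1.5067 m = S ✓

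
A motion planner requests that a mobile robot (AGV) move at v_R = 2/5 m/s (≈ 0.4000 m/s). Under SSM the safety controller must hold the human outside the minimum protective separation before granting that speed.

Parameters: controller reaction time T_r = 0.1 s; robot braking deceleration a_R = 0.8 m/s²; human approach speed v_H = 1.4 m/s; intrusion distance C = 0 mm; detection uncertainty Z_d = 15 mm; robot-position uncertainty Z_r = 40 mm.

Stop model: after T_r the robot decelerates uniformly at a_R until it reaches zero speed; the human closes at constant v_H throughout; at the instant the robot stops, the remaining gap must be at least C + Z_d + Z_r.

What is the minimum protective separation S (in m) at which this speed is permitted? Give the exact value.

S_min = 207/200 m = 1.0350 m

braking lasts T_s = (2/5)/(4/5) = 0.5000 s
reaction-phase robot travel = 0.4000·0.1000 = 0.0400 m
robot under decel: 0.4000²/(2·0.8000) = 0.1000 m
human over T_r+T_s: 1.4000·(0.1000+0.5000) = 0.8400 m
C+Z_d+Z_r = 0.0000+0.0150+0.0400 = 0.0550 m
S_min ≈ 0.0400+0.1000+0.8400+0.0550  ⇒  S_min = 207/200 m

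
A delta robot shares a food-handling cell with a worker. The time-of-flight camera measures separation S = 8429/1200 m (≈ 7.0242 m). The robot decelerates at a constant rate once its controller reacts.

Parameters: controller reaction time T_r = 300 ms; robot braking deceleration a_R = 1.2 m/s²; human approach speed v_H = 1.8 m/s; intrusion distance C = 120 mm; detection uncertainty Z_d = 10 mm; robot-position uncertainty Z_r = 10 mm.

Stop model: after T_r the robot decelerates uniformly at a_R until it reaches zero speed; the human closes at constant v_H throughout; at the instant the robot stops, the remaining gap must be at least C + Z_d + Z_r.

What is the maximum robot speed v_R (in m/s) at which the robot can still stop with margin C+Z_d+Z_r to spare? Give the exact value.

v_R_max = 23/10 m/s = 2.3000 m/s

at the boundary: (5/12)·v² + (9/5)·v + (-7613/1200) = 0
  disc = (9/5)² − 4·(5/12)·(-7613/1200) = 49729/3600 ; √disc = 223/60
  v_R = (−(9/5) + 223/60) / (2·(5/12)) = 23/10 m/s
check:
stop time T_s = (23/10)/(6/5) = 1.9167 s
robot in T_r: 2.3000·0.3000 = 0.6900 m
robot under decel: 2.3000²/(2·1.2000) = 2.2042 m
human over T_r+T_s: 1.8000·(0.3000+1.9167) = 3.9900 m
C+Z_d+Z_r = 0.1200+0.0100+0.0100 = 0.1400 m
sum ≈ 0.6900+2.2042+3.9900+0.1400 ≈ 7.0242 m = S ✓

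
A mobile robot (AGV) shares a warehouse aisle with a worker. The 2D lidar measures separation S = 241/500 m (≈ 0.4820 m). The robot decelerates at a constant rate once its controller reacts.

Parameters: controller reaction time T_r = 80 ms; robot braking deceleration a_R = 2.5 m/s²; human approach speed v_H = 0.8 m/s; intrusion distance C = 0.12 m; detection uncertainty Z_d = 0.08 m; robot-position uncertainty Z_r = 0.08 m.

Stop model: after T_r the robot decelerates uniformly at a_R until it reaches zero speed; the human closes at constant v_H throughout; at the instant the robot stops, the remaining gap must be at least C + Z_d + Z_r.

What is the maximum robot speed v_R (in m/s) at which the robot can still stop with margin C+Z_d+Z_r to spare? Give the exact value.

collect terms ⇒ (1/5)·v_R² + (2/5)·v_R + (-69/500) = 0
  disc = (2/5)² − 4·(1/5)·(-69/500) = 169/625 ; √disc = 13/25
  v_R = (−(2/5) + 13/25) / (2·(1/5)) = 3/10 m/s
check:
T_s = v_R/a_R = (3/10)/(5/2) = 0.1200 s
robot in T_r: 0.3000·0.0800 = 0.0240 m
robot under decel: 0.3000²/(2·2.5000) = 0.0180 m
person approaches 0.8000·(0.0800+0.1200) = 0.1600 m
residual clearance needed = 0.1200+0.0800+0.0800 = 0.2800 m
sum ≈ 0.0240+0.0180+0.1600+0.2800 ≈ 0.4820 m = S ✓

v_R_max = 3/10 m/s = 0.3000 m/s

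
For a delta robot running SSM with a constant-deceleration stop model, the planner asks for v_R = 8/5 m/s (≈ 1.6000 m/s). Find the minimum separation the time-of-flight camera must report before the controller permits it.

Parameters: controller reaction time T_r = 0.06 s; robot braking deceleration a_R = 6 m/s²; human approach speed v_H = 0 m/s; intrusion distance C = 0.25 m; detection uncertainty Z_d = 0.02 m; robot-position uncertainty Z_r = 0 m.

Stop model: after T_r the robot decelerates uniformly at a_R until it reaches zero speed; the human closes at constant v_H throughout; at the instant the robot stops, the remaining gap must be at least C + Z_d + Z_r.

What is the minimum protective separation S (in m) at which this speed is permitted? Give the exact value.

S_min = 869/1500 m = 0.5793 m

T_s = v_R/a_R = (8/5)/6 = 0.2667 s
reaction-phase robot travel = 1.6000·0.0600 = 0.0960 m
robot under decel: 1.6000²/(2·6.0000) = 0.2133 m
human over T_r+T_s: 0.0000·(0.0600+0.2667) = 0.0000 m
C+Z_d+Z_r = 0.2500+0.0200+0.0000 = 0.2700 m
S_min ≈ 0.0960+0.2133+0.0000+0.2700  ⇒  S_min = 869/1500 m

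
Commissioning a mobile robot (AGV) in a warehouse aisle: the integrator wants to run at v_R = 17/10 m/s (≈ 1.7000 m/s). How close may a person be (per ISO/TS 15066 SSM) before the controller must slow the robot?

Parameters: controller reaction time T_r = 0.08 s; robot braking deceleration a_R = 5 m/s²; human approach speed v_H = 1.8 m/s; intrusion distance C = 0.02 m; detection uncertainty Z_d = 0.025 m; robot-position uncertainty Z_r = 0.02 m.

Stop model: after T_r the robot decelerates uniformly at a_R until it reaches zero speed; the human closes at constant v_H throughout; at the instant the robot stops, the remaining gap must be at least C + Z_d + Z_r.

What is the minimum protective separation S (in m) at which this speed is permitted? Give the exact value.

braking lasts T_s = (17/10)/5 = 0.3400 s
robot in T_r: 1.7000·0.0800 = 0.1360 m
robot under decel: 1.7000²/(2·5.0000) = 0.2890 m
human closes 1.8000·0.4200 = 0.7560 m
margins: 0.0200+0.0250+0.0200 = 0.0650 m
S_min ≈ 0.1360+0.2890+0.7560+0.0650  ⇒  S_min = 623/500 m

S_min = 623/500 m = 1.2460 m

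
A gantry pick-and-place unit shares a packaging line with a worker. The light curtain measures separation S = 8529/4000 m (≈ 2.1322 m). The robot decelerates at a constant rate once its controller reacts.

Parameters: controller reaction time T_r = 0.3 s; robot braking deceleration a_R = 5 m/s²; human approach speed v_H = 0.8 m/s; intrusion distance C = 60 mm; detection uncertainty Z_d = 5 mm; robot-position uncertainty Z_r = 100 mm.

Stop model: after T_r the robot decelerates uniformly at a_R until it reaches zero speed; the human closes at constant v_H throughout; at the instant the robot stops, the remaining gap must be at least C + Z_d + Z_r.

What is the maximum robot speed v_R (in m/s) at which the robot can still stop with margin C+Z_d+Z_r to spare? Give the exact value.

at the boundary: (1/10)·v² + (23/50)·v + (-6909/4000) = 0
  disc = (23/50)² − 4·(1/10)·(-6909/4000) = 361/400 ; √disc = 19/20
  v_R = (−(23/50) + 19/20) / (2·(1/10)) = 49/20 m/s
check:
T_s = v_R/a_R = (49/20)/5 = 0.4900 s
reaction-phase robot travel = 2.4500·0.3000 = 0.7350 m
braking distance = 2.4500²/(2·5.0000) = 0.6002 m
human closes 0.8000·0.7900 = 0.6320 m
C+Z_d+Z_r = 0.0600+0.0050+0.1000 = 0.1650 m
sum ≈ 0.7350+0.6002+0.6320+0.1650 ≈ 2.1322 m = S ✓

v_R_max = 49/20 m/s = 2.4500 m/s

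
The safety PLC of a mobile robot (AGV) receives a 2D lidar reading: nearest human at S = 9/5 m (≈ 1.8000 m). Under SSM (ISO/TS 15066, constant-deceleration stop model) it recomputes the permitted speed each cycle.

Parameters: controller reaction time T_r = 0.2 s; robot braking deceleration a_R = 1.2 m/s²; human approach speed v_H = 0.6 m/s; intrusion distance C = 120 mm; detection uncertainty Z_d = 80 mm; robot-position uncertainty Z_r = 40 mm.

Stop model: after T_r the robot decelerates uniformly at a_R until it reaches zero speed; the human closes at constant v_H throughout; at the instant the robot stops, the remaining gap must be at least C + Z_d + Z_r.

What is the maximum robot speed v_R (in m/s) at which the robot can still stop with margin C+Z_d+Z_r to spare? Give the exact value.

v_R_max = 6/5 m/s = 1.2000 m/s

collect terms ⇒ (5/12)·v_R² + (7/10)·v_R + (-36/25) = 0
  disc = (7/10)² − 4·(5/12)·(-36/25) = 289/100 ; √disc = 17/10
  v_R = (−(7/10) + 17/10) / (2·(5/12)) = 6/5 m/s
check:
stop time T_s = (6/5)/(6/5) = 1.0000 s
robot in T_r: 1.2000·0.2000 = 0.2400 m
braking distance = 1.2000²/(2·1.2000) = 0.6000 m
human closes 0.6000·1.2000 = 0.7200 m
C+Z_d+Z_r = 0.1200+0.0800+0.0400 = 0.2400 m
sum ≈ 0.2400+0.6000+0.7200+0.2400 ≈ 1.8000 m = S ✓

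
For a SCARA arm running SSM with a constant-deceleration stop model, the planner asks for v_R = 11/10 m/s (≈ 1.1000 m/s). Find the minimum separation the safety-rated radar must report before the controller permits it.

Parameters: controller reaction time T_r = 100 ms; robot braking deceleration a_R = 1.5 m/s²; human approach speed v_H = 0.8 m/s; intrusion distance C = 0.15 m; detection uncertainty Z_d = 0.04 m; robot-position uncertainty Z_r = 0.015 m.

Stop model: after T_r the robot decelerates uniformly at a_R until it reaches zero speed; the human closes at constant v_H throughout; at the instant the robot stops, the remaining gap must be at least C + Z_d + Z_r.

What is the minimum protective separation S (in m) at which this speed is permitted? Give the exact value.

braking lasts T_s = (11/10)/(3/2) = 0.7333 s
robot covers v_R·T_r = 1.1000·0.1000 = 0.1100 m before braking
braking distance = 1.1000²/(2·1.5000) = 0.4033 m
person approaches 0.8000·(0.1000+0.7333) = 0.6667 m
residual clearance needed = 0.1500+0.0400+0.0150 = 0.2050 m
S_min ≈ 0.1100+0.4033+0.6667+0.2050  ⇒  S_min = 277/200 m

S_min = 277/200 m = 1.3850 m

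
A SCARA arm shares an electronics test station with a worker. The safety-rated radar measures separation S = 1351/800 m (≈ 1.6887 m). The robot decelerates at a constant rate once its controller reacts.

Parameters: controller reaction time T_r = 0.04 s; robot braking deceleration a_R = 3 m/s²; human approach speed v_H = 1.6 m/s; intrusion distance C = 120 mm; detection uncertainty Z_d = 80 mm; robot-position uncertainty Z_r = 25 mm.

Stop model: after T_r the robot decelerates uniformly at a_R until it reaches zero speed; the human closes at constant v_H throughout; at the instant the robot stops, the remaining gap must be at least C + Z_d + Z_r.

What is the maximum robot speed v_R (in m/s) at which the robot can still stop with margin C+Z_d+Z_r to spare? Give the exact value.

at the boundary: (1/6)·v² + (43/75)·v + (-5599/4000) = 0
  disc = (43/75)² − 4·(1/6)·(-5599/4000) = 113569/90000 ; √disc = 337/300
  v_R = (−(43/75) + 337/300) / (2·(1/6)) = 33/20 m/s
check:
stop time T_s = (33/20)/3 = 0.5500 s
reaction-phase robot travel = 1.6500·0.0400 = 0.0660 m
braking distance = 1.6500²/(2·3.0000) = 0.4537 m
human closes 1.6000·0.5900 = 0.9440 m
C+Z_d+Z_r = 0.1200+0.0800+0.0250 = 0.2250 m
sum ≈ 0.0660+0.4537+0.9440+0.2250 ≈ 1.6887 m = S ✓

v_R_max = 33/20 m/s = 1.6500 m/s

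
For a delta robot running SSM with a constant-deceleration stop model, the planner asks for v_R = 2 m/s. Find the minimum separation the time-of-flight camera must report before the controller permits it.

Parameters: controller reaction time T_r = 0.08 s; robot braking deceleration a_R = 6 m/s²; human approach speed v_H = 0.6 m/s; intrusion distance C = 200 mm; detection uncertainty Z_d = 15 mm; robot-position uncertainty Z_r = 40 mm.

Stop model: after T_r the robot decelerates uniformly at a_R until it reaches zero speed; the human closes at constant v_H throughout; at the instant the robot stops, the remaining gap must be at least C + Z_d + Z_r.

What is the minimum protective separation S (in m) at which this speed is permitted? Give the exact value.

T_s = v_R/a_R = 2/6 = 0.3333 s
robot in T_r: 2.0000·0.0800 = 0.1600 m
robot under decel: 2.0000²/(2·6.0000) = 0.3333 m
human over T_r+T_s: 0.6000·(0.0800+0.3333) = 0.2480 m
margins: 0.2000+0.0150+0.0400 = 0.2550 m
S_min ≈ 0.1600+0.3333+0.2480+0.2550  ⇒  S_min = 2989/3000 m

S_min = 2989/3000 m = 0.9963 m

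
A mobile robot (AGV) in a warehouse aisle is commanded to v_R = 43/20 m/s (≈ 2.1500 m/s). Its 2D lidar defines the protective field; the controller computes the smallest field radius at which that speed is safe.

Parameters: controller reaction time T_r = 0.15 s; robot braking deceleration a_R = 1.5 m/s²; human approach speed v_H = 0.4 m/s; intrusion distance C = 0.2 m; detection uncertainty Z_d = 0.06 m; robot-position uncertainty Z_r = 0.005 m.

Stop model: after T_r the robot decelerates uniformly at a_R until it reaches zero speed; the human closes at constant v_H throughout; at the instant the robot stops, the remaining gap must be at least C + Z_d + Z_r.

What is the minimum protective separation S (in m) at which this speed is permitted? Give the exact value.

stop time T_s = (43/20)/(3/2) = 1.4333 s
robot in T_r: 2.1500·0.1500 = 0.3225 m
braking distance = 2.1500²/(2·1.5000) = 1.5408 m
human closes 0.4000·1.5833 = 0.6333 m
margins: 0.2000+0.0600+0.0050 = 0.2650 m
S_min ≈ 0.3225+1.5408+0.6333+0.2650  ⇒  S_min = 1657/600 m

S_min = 1657/600 m = 2.7617 m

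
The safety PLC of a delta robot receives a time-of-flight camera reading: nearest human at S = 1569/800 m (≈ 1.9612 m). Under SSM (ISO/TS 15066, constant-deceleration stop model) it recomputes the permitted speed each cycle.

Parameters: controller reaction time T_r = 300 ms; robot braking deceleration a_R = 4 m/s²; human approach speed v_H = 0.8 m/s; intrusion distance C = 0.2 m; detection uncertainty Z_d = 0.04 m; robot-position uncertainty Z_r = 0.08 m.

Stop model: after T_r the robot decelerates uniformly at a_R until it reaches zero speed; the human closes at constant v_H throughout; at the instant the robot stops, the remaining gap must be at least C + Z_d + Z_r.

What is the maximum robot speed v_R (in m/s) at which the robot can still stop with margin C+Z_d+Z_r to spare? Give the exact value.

v_R_max = 19/10 m/s = 1.9000 m/s

at the boundary: (1/8)·v² + (1/2)·v + (-1121/800) = 0
  disc = (1/2)² − 4·(1/8)·(-1121/800) = 1521/1600 ; √disc = 39/40
  v_R = (−(1/2) + 39/40) / (2·(1/8)) = 19/10 m/s
check:
T_s = v_R/a_R = (19/10)/4 = 0.4750 s
robot in T_r: 1.9000·0.3000 = 0.5700 m
robot under decel: 1.9000²/(2·4.0000) = 0.4512 m
human over T_r+T_s: 0.8000·(0.3000+0.4750) = 0.6200 m
C+Z_d+Z_r = 0.2000+0.0400+0.0800 = 0.3200 m
sum ≈ 0.5700+0.4512+0.6200+0.3200 ≈ 1.9612 m = S ✓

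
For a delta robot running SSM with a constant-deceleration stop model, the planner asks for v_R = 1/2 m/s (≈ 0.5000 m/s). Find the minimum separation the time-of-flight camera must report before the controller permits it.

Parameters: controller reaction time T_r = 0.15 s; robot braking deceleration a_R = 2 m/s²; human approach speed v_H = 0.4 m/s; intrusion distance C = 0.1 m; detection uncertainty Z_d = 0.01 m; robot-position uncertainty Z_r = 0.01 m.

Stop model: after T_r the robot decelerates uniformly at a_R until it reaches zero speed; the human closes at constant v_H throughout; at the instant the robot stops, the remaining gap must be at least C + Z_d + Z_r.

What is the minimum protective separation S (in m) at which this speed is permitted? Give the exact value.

S_min = 167/400 m = 0.4175 m

braking lasts T_s = (1/2)/2 = 0.2500 s
robot in T_r: 0.5000·0.1500 = 0.0750 m
robot under decel: 0.5000²/(2·2.0000) = 0.0625 m
human closes 0.4000·0.4000 = 0.1600 m
residual clearance needed = 0.1000+0.0100+0.0100 = 0.1200 m
S_min ≈ 0.0750+0.0625+0.1600+0.1200  ⇒  S_min = 167/400 m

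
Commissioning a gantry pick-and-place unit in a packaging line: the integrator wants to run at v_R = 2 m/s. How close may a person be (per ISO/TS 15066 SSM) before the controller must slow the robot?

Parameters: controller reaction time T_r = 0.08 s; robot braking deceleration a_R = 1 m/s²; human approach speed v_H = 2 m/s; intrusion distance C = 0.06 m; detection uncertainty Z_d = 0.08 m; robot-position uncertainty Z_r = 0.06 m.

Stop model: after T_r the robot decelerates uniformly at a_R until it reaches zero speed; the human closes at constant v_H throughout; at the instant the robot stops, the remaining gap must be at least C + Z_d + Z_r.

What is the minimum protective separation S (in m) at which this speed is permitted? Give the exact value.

S_min = 163/25 m = 6.5200 m

T_s = v_R/a_R = 2/1 = 2.0000 s
robot covers v_R·T_r = 2.0000·0.0800 = 0.1600 m before braking
braking distance = 2.0000²/(2·1.0000) = 2.0000 m
human over T_r+T_s: 2.0000·(0.0800+2.0000) = 4.1600 m
margins: 0.0600+0.0800+0.0600 = 0.2000 m
S_min ≈ 0.1600+2.0000+4.1600+0.2000  ⇒  S_min = 163/25 m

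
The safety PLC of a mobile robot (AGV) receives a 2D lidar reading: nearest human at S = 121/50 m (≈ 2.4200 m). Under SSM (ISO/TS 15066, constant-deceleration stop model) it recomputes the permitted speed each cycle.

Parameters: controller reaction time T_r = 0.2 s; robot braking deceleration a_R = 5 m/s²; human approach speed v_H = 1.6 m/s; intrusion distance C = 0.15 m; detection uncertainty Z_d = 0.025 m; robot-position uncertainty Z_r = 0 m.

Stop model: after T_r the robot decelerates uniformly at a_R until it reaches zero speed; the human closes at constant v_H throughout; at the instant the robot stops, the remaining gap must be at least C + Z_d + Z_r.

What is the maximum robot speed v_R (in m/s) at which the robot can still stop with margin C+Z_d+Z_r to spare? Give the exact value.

collect terms ⇒ (1/10)·v_R² + (13/25)·v_R + (-77/40) = 0
  disc = (13/25)² − 4·(1/10)·(-77/40) = 2601/2500 ; √disc = 51/50
  v_R = (−(13/25) + 51/50) / (2·(1/10)) = 5/2 m/s
check:
T_s = v_R/a_R = (5/2)/5 = 0.5000 s
robot covers v_R·T_r = 2.5000·0.2000 = 0.5000 m before braking
braking distance = 2.5000²/(2·5.0000) = 0.6250 m
human over T_r+T_s: 1.6000·(0.2000+0.5000) = 1.1200 m
margins: 0.1500+0.0250+0.0000 = 0.1750 m
sum ≈ 0.5000+0.6250+1.1200+0.1750 ≈ 2.4200 m = S ✓

v_R_max = 5/2 m/s = 2.5000 m/s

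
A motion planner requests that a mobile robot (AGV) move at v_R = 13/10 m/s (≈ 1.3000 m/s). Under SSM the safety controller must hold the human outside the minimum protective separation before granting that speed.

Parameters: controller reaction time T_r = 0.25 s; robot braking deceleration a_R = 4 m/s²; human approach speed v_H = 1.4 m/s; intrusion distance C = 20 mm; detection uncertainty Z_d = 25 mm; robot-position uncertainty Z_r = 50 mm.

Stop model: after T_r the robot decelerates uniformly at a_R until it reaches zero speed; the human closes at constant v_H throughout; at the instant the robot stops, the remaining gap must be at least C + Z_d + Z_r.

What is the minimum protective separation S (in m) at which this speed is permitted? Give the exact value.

stop time T_s = (13/10)/4 = 0.3250 s
robot in T_r: 1.3000·0.2500 = 0.3250 m
robot under decel: 1.3000²/(2·4.0000) = 0.2112 m
human over T_r+T_s: 1.4000·(0.2500+0.3250) = 0.8050 m
margins: 0.0200+0.0250+0.0500 = 0.0950 m
S_min ≈ 0.3250+0.2112+0.8050+0.0950  ⇒  S_min = 1149/800 m

S_min = 1149/800 m = 1.4363 m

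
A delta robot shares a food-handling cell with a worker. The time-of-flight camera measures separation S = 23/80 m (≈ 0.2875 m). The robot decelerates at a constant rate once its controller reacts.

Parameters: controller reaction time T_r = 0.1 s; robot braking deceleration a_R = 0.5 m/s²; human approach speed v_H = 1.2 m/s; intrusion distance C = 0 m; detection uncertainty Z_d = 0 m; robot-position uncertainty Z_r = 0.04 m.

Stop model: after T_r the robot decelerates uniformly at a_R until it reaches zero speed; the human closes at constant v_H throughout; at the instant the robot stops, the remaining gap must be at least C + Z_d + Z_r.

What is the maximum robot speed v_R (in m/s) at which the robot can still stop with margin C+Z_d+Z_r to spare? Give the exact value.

collect terms ⇒ (1)·v_R² + (5/2)·v_R + (-51/400) = 0
  disc = (5/2)² − 4·(1)·(-51/400) = 169/25 ; √disc = 13/5
  v_R = (−(5/2) + 13/5) / (2·(1)) = 1/20 m/s
check:
stop time T_s = (1/20)/(1/2) = 0.1000 s
robot covers v_R·T_r = 0.0500·0.1000 = 0.0050 m before braking
robot under decel: 0.0500²/(2·0.5000) = 0.0025 m
person approaches 1.2000·(0.1000+0.1000) = 0.2400 m
margins: 0.0000+0.0000+0.0400 = 0.0400 m
sum ≈ 0.0050+0.0025+0.2400+0.0400 ≈ 0.2875 m = S ✓

v_R_max = 1/20 m/s = 0.0500 m/s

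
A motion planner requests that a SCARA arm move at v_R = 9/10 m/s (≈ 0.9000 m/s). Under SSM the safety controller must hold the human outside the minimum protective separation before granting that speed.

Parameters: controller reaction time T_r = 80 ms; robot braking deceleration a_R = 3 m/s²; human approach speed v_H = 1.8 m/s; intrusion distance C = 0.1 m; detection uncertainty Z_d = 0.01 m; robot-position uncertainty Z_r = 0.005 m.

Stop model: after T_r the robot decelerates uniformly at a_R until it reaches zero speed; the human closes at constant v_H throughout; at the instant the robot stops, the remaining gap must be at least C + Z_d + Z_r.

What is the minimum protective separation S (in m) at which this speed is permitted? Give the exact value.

braking lasts T_s = (9/10)/3 = 0.3000 s
robot covers v_R·T_r = 0.9000·0.0800 = 0.0720 m before braking
braking distance = 0.9000²/(2·3.0000) = 0.1350 m
person approaches 1.8000·(0.0800+0.3000) = 0.6840 m
C+Z_d+Z_r = 0.1000+0.0100+0.0050 = 0.1150 m
S_min ≈ 0.0720+0.1350+0.6840+0.1150  ⇒  S_min = 503/500 m

S_min = 503/500 m = 1.0060 m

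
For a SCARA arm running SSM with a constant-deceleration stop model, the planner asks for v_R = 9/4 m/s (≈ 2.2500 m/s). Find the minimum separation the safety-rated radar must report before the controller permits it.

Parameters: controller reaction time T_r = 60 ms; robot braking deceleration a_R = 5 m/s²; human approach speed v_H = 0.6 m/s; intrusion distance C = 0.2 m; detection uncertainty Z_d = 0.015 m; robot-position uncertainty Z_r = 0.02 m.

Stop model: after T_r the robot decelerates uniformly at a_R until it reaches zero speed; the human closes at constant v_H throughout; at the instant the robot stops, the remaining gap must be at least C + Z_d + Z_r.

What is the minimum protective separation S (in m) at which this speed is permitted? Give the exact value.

S_min = 4729/4000 m = 1.1823 m

T_s = v_R/a_R = (9/4)/5 = 0.4500 s
robot in T_r: 2.2500·0.0600 = 0.1350 m
robot covers 2.2500·0.4500 − ½·5.0000·0.4500² = 0.5062 m while stopping
person approaches 0.6000·(0.0600+0.4500) = 0.3060 m
margins: 0.2000+0.0150+0.0200 = 0.2350 m
S_min ≈ 0.1350+0.5062+0.3060+0.2350  ⇒  S_min = 4729/4000 m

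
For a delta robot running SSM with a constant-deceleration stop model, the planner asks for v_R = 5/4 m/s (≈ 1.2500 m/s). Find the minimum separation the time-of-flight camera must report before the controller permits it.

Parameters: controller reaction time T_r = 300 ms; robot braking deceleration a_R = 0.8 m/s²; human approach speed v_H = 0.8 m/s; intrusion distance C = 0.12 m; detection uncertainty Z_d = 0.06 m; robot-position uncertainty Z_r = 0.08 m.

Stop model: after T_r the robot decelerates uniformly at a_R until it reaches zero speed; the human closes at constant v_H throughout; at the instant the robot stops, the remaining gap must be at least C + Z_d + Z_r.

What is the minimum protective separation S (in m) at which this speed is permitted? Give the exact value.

T_s = v_R/a_R = (5/4)/(4/5) = 1.5625 s
robot covers v_R·T_r = 1.2500·0.3000 = 0.3750 m before braking
robot under decel: 1.2500²/(2·0.8000) = 0.9766 m
human closes 0.8000·1.8625 = 1.4900 m
residual clearance needed = 0.1200+0.0600+0.0800 = 0.2600 m
S_min ≈ 0.3750+0.9766+1.4900+0.2600  ⇒  S_min = 397/128 m

S_min = 397/128 m = 3.1016 m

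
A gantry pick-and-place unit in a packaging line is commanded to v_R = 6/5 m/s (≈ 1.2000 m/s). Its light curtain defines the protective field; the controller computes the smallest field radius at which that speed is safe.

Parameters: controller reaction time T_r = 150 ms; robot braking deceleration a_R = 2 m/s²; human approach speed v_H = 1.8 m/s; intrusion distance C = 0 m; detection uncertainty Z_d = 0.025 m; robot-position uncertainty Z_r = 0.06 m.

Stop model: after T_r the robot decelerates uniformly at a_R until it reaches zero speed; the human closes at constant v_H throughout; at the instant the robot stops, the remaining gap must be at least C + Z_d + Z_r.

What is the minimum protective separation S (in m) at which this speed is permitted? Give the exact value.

S_min = 79/40 m = 1.9750 m

T_s = v_R/a_R = (6/5)/2 = 0.6000 s
robot covers v_R·T_r = 1.2000·0.1500 = 0.1800 m before braking
robot covers 1.2000·0.6000 − ½·2.0000·0.6000² = 0.3600 m while stopping
human over T_r+T_s: 1.8000·(0.1500+0.6000) = 1.3500 m
residual clearance needed = 0.0000+0.0250+0.0600 = 0.0850 m
S_min ≈ 0.1800+0.3600+1.3500+0.0850  ⇒  S_min = 79/40 m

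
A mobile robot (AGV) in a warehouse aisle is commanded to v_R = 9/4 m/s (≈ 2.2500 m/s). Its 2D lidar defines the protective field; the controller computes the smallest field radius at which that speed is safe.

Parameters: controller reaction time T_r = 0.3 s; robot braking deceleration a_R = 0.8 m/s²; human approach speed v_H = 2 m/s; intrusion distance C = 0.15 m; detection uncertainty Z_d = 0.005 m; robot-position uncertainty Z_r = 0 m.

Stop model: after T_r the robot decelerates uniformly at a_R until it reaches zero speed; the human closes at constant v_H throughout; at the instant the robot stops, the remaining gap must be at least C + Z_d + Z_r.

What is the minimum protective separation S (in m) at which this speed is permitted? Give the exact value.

braking lasts T_s = (9/4)/(4/5) = 2.8125 s
robot covers v_R·T_r = 2.2500·0.3000 = 0.6750 m before braking
robot covers 2.2500·2.8125 − ½·0.8000·2.8125² = 3.1641 m while stopping
human closes 2.0000·3.1125 = 6.2250 m
residual clearance needed = 0.1500+0.0050+0.0000 = 0.1550 m
S_min ≈ 0.6750+3.1641+6.2250+0.1550  ⇒  S_min = 32701/3200 m

S_min = 32701/3200 m = 10.2191 m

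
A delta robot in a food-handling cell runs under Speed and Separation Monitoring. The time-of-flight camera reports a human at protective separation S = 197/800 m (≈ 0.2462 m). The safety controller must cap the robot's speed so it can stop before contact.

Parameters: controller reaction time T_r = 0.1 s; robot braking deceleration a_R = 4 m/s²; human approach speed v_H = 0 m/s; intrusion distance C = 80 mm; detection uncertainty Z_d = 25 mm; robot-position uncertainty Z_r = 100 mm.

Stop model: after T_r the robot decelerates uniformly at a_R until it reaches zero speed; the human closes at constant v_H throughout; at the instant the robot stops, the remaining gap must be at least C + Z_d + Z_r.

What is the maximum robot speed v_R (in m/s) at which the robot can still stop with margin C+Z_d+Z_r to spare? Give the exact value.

v_R_max = 3/10 m/s = 0.3000 m/s

at the boundary: (1/8)·v² + (1/10)·v + (-33/800) = 0
  disc = (1/10)² − 4·(1/8)·(-33/800) = 49/1600 ; √disc = 7/40
  v_R = (−(1/10) + 7/40) / (2·(1/8)) = 3/10 m/s
check:
stop time T_s = (3/10)/4 = 0.0750 s
robot in T_r: 0.3000·0.1000 = 0.0300 m
robot under decel: 0.3000²/(2·4.0000) = 0.0112 m
human closes 0.0000·0.1750 = 0.0000 m
margins: 0.0800+0.0250+0.1000 = 0.2050 m
sum ≈ 0.0300+0.0112+0.0000+0.2050 ≈ 0.2462 m = S ✓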